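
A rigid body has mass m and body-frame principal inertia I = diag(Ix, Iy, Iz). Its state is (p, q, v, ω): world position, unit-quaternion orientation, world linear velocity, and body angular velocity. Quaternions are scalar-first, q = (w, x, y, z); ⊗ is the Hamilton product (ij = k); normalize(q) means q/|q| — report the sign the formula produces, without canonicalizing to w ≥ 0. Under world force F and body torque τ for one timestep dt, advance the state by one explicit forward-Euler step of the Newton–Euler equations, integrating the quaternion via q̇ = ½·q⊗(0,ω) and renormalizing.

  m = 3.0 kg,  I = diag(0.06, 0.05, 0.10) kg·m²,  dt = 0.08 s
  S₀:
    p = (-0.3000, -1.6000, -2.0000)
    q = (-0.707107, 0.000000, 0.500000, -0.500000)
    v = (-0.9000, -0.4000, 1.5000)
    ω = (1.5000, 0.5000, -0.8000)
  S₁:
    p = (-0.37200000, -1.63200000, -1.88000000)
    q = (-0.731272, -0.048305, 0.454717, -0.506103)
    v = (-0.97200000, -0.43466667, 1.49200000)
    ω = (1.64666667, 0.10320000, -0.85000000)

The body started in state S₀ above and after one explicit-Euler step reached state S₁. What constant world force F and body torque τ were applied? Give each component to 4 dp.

F = (-2.7000, -1.3000, -0.3000)
τ = (0.0900, -0.2000, -0.0700)

Δω = ω₁−ω₀ = (0.14666667, -0.39680000, -0.05000000)
ω₀×(Iω₀) = (-0.0200, 0.0480, -0.0075)
τ = I·(Δω/dt) + ω₀×(Iω₀) = (0.0900, -0.2000, -0.0700)
Δv = v₁−v₀ = (-0.07200000, -0.03466667, -0.00800000)
applied force F = (-2.7000, -1.3000, -0.3000)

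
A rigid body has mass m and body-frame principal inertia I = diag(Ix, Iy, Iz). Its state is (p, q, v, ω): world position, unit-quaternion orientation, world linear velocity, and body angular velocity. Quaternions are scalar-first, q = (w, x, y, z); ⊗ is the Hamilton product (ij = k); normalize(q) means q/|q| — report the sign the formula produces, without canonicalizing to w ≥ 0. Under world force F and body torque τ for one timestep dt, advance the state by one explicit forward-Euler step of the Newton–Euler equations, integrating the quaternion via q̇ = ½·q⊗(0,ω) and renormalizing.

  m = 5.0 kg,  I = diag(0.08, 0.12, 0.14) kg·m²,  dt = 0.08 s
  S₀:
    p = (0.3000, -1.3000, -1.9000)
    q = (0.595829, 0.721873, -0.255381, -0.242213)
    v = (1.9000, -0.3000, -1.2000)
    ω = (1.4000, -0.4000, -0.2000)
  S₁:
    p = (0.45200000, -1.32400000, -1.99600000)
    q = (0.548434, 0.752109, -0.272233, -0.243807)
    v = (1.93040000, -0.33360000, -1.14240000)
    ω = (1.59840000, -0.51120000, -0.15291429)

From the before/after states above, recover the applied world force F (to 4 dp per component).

v₁ − v₀ = (0.03040000, -0.03360000, 0.05760000)
m·(v₁−v₀)/dt = (1.9000, -2.1000, 3.6000)

F = (1.9000, -2.1000, 3.6000)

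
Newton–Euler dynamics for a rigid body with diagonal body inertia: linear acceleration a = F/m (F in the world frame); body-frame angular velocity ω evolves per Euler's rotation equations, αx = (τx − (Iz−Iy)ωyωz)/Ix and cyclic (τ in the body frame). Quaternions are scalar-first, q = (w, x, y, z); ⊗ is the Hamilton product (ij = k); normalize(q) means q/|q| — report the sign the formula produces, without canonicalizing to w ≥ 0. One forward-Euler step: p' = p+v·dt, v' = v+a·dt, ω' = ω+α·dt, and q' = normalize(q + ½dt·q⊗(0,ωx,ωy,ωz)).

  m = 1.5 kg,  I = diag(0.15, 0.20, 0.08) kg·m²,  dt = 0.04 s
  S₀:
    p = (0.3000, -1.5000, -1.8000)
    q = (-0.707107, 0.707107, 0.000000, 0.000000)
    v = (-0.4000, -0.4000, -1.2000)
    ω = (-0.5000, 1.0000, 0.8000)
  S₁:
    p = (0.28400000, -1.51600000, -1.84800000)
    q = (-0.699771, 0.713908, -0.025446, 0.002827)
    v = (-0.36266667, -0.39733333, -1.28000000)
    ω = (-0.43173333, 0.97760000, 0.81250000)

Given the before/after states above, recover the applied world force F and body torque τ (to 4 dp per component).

F = (1.4000, 0.1000, -3.0000)
τ = (0.1600, -0.1400, 0.0000)

v₁ − v₀ = (0.03733333, 0.00266667, -0.08000000)
F = m·Δv/dt = (1.4000, 0.1000, -3.0000)
Δω = ω₁−ω₀ = (0.06826667, -0.02240000, 0.01250000)
gyro term ω₀×Iω₀ = (-0.0960, -0.0280, -0.0250)
I·α + gyro = (0.1600, -0.1400, 0.0000)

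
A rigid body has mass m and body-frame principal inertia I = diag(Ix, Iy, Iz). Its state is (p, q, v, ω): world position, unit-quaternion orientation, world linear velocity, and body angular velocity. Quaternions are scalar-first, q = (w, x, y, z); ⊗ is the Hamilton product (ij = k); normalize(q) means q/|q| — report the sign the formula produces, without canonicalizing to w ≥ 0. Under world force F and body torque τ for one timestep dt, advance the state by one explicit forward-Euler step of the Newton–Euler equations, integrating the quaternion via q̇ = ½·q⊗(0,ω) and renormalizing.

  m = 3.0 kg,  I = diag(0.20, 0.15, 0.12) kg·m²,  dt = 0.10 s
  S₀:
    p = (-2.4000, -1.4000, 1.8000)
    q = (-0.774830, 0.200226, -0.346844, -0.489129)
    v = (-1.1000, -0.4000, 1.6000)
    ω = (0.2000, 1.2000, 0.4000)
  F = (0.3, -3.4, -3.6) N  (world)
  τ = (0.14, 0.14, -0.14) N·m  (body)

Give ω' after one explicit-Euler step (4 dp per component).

ω×(Iω) gyroscopic = (-0.0144, 0.0064, -0.0120)
(τ − ω×Iω)/I = (0.7720, 0.8907, -1.0667)
ω' = ω + α·dt = (0.2772, 1.2891, 0.2933)

ω' = (0.2772, 1.2891, 0.2933)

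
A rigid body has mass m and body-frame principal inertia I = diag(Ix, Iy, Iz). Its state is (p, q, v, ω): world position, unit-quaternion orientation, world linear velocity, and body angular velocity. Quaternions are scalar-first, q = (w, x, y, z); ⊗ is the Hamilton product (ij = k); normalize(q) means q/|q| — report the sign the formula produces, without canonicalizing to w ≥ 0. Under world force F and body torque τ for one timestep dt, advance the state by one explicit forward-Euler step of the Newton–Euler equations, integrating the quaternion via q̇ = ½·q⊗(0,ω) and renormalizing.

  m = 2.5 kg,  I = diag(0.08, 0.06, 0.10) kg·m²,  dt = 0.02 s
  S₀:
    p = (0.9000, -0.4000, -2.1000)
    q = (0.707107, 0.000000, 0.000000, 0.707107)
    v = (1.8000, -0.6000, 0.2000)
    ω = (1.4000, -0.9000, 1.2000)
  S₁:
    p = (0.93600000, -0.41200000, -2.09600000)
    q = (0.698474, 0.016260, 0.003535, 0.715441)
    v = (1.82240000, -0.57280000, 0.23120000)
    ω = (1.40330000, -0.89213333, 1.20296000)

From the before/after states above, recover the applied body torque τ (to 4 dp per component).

τ = (-0.0300, -0.0100, 0.0400)

rate change Δω = (0.00330000, 0.00786667, 0.00296000)
ω₀×(Iω₀) = (-0.0432, -0.0336, 0.0252)
applied torque τ = (-0.0300, -0.0100, 0.0400)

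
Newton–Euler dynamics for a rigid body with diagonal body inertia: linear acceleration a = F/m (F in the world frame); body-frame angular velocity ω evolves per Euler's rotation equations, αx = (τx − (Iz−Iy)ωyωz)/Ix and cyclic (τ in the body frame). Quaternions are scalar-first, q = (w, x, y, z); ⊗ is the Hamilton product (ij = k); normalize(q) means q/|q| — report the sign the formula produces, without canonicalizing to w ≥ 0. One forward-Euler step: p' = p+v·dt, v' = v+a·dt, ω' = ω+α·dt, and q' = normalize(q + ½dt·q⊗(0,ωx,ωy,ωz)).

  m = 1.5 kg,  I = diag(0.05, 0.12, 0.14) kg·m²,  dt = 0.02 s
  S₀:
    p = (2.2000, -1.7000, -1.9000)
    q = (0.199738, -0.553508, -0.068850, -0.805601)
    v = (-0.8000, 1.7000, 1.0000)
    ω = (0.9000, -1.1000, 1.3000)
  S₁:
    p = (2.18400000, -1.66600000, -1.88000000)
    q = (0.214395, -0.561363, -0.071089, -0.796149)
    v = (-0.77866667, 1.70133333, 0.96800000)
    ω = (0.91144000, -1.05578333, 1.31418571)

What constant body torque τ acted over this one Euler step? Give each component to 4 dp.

rate change Δω = (0.01144000, 0.04421667, 0.01418571)
ω₀×(Iω₀) = (-0.0286, -0.1053, -0.0693)
applied torque τ = (0.0000, 0.1600, 0.0300)

τ = (0.0000, 0.1600, 0.0300)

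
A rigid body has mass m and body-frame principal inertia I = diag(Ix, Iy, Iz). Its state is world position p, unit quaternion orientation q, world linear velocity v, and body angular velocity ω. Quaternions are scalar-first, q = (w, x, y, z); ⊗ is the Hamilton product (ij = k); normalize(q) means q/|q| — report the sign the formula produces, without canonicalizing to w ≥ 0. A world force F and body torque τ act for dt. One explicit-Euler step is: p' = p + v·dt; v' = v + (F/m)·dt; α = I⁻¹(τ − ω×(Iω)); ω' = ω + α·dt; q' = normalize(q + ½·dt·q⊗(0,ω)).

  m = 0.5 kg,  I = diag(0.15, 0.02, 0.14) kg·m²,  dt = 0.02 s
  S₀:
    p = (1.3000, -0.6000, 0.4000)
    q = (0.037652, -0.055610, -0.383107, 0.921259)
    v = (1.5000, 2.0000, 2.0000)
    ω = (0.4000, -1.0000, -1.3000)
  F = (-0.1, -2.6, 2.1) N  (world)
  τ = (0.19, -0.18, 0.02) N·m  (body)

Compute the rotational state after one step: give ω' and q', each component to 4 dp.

α = I⁻¹(τ − ω×Iω) = (0.2267, -8.7400, -0.2286)
new body rate ω' = (0.4045, -1.1748, -1.3046)
Hamilton product q⊗(0,ω) = (0.8367737, 1.4343589, 0.2585586, 0.1599052)
q + ½dt·q⊗(0,ω), renormalized = (0.0460, -0.0413, -0.3805, 0.9227)

ω' = (0.4045, -1.1748, -1.3046)
q' = (0.0460, -0.0413, -0.3805, 0.9227)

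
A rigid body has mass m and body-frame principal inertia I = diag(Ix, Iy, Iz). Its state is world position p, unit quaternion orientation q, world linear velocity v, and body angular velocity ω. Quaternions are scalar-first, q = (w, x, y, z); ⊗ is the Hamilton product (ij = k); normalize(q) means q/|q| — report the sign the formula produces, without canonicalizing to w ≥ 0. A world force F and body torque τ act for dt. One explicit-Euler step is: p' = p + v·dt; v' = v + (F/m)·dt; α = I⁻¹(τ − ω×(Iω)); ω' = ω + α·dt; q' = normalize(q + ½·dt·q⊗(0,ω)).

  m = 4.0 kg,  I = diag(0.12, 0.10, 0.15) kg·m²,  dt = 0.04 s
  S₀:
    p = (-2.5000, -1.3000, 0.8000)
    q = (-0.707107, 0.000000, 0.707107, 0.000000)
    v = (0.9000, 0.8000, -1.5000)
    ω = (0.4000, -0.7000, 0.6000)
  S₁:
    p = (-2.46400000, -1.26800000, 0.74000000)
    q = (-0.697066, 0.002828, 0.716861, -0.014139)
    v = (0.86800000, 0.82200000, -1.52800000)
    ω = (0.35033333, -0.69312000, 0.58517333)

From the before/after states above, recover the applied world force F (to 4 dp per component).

F = (-3.2000, 2.2000, -2.8000)

Δv = v₁−v₀ = (-0.03200000, 0.02200000, -0.02800000)
F = m·Δv/dt = (-3.2000, 2.2000, -2.8000)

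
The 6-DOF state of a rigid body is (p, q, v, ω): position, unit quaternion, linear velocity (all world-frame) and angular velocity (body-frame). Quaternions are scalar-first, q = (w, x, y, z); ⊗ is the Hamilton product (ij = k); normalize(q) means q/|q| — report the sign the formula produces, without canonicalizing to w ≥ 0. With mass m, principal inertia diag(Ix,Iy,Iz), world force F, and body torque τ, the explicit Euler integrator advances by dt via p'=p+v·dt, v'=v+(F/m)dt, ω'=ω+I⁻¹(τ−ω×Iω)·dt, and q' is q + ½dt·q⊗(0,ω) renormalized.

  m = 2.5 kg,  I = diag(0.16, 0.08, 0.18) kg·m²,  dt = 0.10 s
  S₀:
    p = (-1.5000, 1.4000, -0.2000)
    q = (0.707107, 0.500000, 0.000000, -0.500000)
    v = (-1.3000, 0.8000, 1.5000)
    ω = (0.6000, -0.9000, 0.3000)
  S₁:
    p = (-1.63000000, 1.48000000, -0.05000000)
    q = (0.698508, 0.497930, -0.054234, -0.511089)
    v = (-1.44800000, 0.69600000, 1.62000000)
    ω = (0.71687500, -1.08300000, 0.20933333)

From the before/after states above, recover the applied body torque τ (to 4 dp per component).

rate change Δω = (0.11687500, -0.18300000, -0.09066667)
I·α + gyro = (0.1600, -0.1500, -0.1200)

τ = (0.1600, -0.1500, -0.1200)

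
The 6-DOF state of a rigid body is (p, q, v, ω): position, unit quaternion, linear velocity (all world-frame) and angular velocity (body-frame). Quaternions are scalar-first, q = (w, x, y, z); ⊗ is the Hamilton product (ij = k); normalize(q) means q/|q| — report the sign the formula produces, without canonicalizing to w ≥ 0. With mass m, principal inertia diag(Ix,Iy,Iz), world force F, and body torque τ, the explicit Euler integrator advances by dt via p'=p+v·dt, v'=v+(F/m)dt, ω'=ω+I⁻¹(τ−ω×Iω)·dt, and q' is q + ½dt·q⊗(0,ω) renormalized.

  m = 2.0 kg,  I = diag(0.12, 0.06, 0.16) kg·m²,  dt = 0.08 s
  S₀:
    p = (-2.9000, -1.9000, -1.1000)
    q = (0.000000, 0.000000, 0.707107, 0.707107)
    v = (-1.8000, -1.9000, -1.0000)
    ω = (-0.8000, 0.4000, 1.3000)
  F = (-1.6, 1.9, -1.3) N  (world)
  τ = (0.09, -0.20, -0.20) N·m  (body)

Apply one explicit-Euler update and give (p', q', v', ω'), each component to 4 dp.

a = F/m = (-0.8000, 0.9500, -0.6500)
p' = p + v·dt = (-3.0440, -2.0520, -1.1800)
v + (F/m)dt = (-1.8640, -1.8240, -1.0520)
α = I⁻¹(τ − ω×Iω) = (0.3167, -4.0267, -1.3700)
ω + α·dt = (-0.7747, 0.0779, 1.1904)
2q̇ = q⊗(0,ω) = (-1.2020819, 0.6363963, -0.5656856, 0.5656856)
q + ½dt·q⊗(0,ω), renormalized = (-0.0480, 0.0254, 0.6831, 0.7283)

p' = (-3.0440, -2.0520, -1.1800)
q' = (-0.0480, 0.0254, 0.6831, 0.7283)
v' = (-1.8640, -1.8240, -1.0520)
ω' = (-0.7747, 0.0779, 1.1904)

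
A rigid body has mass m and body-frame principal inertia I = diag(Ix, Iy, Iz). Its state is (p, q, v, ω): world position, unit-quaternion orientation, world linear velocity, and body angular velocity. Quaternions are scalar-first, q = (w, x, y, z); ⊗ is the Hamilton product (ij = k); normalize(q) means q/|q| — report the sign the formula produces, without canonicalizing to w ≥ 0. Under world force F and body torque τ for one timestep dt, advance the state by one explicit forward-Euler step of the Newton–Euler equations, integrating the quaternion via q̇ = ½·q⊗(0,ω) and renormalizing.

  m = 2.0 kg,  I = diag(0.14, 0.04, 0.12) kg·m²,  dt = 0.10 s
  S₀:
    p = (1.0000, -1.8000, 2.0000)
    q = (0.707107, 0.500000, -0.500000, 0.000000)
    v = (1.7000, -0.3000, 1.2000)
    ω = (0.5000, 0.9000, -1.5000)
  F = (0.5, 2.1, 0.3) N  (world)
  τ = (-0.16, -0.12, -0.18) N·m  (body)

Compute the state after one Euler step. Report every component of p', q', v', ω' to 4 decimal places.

ω×(Iω) gyroscopic = (-0.1080, -0.0150, -0.0450)
(τ − ω×Iω)/I = (-0.3714, -2.6250, -1.1250)
ω + α·dt = (0.4629, 0.6375, -1.6125)
Hamilton product q⊗(0,ω) = (0.2000000, 1.1035535, 1.3863963, -0.3606605)
updated quaternion q' = (0.7142, 0.5529, -0.4289, -0.0180)
a = (0.2500, 1.0500, 0.1500)
new position p' = (1.1700, -1.8300, 2.1200)
v' = v + a·dt = (1.7250, -0.1950, 1.2150)

p' = (1.1700, -1.8300, 2.1200)
q' = (0.7142, 0.5529, -0.4289, -0.0180)
v' = (1.7250, -0.1950, 1.2150)
ω' = (0.4629, 0.6375, -1.6125)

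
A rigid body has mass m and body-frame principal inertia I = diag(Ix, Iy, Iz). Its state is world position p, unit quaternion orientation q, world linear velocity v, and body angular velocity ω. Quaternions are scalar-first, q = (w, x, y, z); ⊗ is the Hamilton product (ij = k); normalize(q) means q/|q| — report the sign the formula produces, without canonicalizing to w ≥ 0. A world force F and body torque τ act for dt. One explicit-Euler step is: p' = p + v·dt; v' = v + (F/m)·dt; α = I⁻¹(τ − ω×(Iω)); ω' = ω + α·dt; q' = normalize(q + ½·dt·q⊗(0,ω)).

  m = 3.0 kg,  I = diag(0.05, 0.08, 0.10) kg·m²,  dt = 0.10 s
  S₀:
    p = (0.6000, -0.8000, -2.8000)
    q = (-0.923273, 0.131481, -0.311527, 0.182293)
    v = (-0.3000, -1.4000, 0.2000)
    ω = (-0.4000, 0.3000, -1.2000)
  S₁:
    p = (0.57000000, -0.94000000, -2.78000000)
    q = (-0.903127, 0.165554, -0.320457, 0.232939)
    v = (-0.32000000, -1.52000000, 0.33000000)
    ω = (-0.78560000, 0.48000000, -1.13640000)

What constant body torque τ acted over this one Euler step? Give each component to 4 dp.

Δω = ω₁−ω₀ = (-0.38560000, 0.18000000, 0.06360000)
gyro term ω₀×Iω₀ = (-0.0072, -0.0240, -0.0036)
τ = I·(Δω/dt) + ω₀×(Iω₀) = (-0.2000, 0.1200, 0.0600)

τ = (-0.2000, 0.1200, 0.0600)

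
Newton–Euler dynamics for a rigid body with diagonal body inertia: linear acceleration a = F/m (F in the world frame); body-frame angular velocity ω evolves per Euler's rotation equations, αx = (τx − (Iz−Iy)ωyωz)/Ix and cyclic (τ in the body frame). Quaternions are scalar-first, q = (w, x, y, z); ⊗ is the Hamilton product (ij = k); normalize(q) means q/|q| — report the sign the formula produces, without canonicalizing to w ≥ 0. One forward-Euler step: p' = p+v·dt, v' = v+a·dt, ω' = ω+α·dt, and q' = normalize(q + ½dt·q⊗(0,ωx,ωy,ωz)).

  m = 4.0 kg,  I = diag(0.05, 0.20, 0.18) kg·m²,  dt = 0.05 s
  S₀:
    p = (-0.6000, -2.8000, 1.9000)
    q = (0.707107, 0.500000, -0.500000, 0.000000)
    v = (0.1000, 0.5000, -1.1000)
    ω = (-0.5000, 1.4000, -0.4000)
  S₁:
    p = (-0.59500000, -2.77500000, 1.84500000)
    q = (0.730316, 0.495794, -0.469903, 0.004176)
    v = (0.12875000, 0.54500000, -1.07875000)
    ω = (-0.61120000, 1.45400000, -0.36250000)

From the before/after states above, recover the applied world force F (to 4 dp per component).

velocity change Δv = (0.02875000, 0.04500000, 0.02125000)
applied force F = (2.3000, 3.6000, 1.7000)

F = (2.3000, 3.6000, 1.7000)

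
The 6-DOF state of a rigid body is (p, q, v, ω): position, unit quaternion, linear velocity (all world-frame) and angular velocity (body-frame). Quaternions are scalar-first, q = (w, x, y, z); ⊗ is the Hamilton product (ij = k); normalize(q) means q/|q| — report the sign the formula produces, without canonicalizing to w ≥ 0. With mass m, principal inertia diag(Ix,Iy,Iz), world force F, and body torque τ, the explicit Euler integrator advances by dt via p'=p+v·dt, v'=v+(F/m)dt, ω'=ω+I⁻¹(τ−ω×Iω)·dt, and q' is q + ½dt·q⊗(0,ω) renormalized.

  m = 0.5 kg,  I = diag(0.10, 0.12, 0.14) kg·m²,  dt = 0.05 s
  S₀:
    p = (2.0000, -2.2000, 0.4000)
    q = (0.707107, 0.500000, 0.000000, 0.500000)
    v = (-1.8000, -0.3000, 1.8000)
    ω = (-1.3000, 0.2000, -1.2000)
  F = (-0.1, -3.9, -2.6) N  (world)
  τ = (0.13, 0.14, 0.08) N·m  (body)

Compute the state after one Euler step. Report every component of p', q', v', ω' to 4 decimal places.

p' = (1.9100, -2.2150, 0.4900)
q' = (0.7376, 0.4740, 0.0023, 0.4808)
v' = (-1.8100, -0.6900, 1.5400)
ω' = (-1.2326, 0.2843, -1.1696)

α = I⁻¹(τ − ω×Iω) = (1.3480, 1.6867, 0.6086)
ω' = ω + α·dt = (-1.2326, 0.2843, -1.1696)
Hamilton product q⊗(0,ω) = (1.2500000, -1.0192391, 0.0914214, -0.7485284)
q + ½dt·q⊗(0,ω), renormalized = (0.7376, 0.4740, 0.0023, 0.4808)
a = (-0.2000, -7.8000, -5.2000)
new position p' = (1.9100, -2.2150, 0.4900)
v' = v + a·dt = (-1.8100, -0.6900, 1.5400)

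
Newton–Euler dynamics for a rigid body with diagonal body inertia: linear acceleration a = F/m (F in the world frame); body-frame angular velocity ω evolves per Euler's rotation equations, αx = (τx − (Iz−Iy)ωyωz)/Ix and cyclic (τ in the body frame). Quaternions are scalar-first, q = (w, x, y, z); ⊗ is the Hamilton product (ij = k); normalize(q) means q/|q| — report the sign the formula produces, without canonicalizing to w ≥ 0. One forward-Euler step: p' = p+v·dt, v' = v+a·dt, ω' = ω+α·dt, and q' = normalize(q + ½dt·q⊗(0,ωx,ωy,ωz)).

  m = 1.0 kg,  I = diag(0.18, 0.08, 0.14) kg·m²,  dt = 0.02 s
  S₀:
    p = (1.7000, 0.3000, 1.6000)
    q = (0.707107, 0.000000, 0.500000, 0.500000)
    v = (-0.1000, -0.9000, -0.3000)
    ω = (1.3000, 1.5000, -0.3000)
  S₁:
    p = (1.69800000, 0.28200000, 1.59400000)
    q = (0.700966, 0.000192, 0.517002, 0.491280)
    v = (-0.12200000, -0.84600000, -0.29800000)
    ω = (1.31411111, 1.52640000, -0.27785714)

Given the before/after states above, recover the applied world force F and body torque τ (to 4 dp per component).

F = (-1.1000, 2.7000, 0.1000)
τ = (0.1000, 0.0900, -0.0400)

velocity change Δv = (-0.02200000, 0.05400000, 0.00200000)
applied force F = (-1.1000, 2.7000, 0.1000)
Δω = ω₁−ω₀ = (0.01411111, 0.02640000, 0.02214286)
τ = I·(Δω/dt) + ω₀×(Iω₀) = (0.1000, 0.0900, -0.0400)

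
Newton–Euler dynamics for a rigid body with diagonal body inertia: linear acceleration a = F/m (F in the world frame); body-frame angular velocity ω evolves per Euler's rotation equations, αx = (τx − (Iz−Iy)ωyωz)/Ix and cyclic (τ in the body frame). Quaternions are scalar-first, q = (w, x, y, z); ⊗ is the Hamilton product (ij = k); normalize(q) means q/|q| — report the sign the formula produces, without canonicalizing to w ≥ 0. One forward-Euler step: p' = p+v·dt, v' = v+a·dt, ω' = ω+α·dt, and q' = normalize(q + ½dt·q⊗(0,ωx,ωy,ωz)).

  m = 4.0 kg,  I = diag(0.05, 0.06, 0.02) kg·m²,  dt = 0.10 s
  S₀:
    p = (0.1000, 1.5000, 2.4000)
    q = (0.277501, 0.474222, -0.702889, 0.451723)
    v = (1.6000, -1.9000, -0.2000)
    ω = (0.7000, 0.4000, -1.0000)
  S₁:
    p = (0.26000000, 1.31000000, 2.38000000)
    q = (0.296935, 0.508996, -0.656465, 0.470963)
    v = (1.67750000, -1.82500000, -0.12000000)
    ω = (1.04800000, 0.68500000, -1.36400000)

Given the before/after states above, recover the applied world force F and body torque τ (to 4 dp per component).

velocity change Δv = (0.07750000, 0.07500000, 0.08000000)
m·(v₁−v₀)/dt = (3.1000, 3.0000, 3.2000)
Δω = ω₁−ω₀ = (0.34800000, 0.28500000, -0.36400000)
applied torque τ = (0.1900, 0.1500, -0.0700)

F = (3.1000, 3.0000, 3.2000)
τ = (0.1900, 0.1500, -0.0700)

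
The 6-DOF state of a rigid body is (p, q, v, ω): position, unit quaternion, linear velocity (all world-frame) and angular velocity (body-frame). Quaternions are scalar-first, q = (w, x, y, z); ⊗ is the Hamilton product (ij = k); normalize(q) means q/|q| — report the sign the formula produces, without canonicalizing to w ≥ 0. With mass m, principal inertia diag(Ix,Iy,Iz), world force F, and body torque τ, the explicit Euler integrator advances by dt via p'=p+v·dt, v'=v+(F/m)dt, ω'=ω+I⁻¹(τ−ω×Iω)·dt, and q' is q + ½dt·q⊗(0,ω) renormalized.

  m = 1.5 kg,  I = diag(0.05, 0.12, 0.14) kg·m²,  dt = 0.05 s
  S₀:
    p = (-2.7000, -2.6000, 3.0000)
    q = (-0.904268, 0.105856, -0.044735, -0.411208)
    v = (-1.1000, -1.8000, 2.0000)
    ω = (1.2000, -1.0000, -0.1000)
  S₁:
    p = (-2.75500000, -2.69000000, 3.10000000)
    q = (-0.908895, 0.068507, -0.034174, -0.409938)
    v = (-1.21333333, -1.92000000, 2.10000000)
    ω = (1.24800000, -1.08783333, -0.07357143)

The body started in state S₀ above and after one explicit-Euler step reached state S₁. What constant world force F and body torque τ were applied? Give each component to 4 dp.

F = (-3.4000, -3.6000, 3.0000)
τ = (0.0500, -0.2000, -0.0100)

v₁ − v₀ = (-0.11333333, -0.12000000, 0.10000000)
applied force F = (-3.4000, -3.6000, 3.0000)
Δω = ω₁−ω₀ = (0.04800000, -0.08783333, 0.02642857)
applied torque τ = (0.0500, -0.2000, -0.0100)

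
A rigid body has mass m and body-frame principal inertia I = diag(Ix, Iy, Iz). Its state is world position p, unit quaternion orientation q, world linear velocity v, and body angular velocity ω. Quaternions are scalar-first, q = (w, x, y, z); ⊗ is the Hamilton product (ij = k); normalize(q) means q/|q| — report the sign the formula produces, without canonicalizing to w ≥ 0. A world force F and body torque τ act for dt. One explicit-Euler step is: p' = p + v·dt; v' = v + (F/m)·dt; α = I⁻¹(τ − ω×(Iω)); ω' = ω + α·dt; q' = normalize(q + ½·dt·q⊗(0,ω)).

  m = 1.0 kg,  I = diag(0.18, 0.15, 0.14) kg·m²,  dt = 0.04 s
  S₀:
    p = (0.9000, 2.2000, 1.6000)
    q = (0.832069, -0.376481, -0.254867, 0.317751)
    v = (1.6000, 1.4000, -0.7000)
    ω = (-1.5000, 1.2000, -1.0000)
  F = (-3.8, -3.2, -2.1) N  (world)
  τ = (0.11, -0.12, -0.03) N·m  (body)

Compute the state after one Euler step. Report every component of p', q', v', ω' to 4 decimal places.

p' = (0.9640, 2.2560, 1.5720)
q' = (0.8325, -0.4036, -0.2517, 0.2842)
v' = (1.4480, 1.2720, -0.7840)
ω' = (-1.4782, 1.1520, -1.0240)

a = F/m = (-3.8000, -3.2000, -2.1000)
p' = p + v·dt = (0.9640, 2.2560, 1.5720)
new velocity v' = (1.4480, 1.2720, -0.7840)
ω×(Iω) gyroscopic = (0.0120, 0.0600, 0.0540)
α = I⁻¹(τ − ω×Iω) = (0.5444, -1.2000, -0.6000)
ω + α·dt = (-1.4782, 1.1520, -1.0240)
q⊗(0,ω) = (0.0588699, -1.3745377, 0.1453753, -1.6661467)
updated quaternion q' = (0.8325, -0.4036, -0.2517, 0.2842)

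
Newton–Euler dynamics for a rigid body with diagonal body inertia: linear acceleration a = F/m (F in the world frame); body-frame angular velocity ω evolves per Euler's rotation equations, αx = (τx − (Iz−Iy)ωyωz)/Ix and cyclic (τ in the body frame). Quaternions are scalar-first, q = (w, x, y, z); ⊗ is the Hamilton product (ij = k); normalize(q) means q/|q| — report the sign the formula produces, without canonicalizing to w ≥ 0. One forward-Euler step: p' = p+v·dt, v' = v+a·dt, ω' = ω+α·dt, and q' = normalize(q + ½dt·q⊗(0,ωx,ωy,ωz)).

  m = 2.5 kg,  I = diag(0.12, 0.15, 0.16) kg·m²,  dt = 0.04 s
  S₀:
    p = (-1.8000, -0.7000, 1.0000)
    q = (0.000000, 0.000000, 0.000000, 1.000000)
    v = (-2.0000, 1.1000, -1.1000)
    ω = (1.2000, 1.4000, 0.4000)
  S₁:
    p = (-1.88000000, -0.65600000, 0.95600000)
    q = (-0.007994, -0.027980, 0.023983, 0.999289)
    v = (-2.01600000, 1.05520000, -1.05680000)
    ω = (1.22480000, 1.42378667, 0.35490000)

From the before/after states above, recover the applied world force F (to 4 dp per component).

velocity change Δv = (-0.01600000, -0.04480000, 0.04320000)
m·(v₁−v₀)/dt = (-1.0000, -2.8000, 2.7000)

F = (-1.0000, -2.8000, 2.7000)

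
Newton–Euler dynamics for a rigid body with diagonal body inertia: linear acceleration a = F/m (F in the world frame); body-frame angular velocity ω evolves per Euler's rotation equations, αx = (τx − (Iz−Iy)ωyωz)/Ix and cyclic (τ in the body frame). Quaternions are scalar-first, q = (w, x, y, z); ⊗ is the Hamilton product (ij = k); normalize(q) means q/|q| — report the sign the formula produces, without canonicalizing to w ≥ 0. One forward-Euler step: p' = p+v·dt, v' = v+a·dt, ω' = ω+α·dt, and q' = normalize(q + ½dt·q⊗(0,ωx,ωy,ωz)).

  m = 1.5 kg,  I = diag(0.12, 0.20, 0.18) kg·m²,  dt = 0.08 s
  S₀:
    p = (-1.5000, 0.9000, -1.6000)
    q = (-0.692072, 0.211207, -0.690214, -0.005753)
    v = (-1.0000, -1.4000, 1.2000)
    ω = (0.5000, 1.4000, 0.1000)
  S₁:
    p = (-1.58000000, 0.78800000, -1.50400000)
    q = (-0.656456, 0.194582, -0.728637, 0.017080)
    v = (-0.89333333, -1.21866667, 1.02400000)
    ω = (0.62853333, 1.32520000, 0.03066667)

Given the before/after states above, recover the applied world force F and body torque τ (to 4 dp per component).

v₁ − v₀ = (0.10666667, 0.18133333, -0.17600000)
F = m·Δv/dt = (2.0000, 3.4000, -3.3000)
ω₁ − ω₀ = (0.12853333, -0.07480000, -0.06933333)
ω₀×(Iω₀) = (-0.0028, -0.0030, 0.0560)
applied torque τ = (0.1900, -0.1900, -0.1000)

F = (2.0000, 3.4000, -3.3000)
τ = (0.1900, -0.1900, -0.1000)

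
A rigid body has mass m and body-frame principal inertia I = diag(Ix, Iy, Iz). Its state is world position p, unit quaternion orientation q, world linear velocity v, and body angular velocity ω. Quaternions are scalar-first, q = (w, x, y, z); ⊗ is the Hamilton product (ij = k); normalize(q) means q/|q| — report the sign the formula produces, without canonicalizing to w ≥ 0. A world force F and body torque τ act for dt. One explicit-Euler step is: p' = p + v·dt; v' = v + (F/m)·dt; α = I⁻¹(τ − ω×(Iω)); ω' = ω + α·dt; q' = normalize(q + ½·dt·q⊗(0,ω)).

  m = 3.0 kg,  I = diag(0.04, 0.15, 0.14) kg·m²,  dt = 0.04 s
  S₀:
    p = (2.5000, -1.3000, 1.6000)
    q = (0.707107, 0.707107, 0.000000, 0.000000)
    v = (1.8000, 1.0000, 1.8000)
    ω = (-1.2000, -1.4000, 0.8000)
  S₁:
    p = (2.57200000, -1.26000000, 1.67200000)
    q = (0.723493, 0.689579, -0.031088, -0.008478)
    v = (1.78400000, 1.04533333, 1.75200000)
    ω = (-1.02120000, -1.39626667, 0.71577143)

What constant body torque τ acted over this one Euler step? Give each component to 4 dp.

Δω = ω₁−ω₀ = (0.17880000, 0.00373333, -0.08422857)
gyro term ω₀×Iω₀ = (0.0112, 0.0960, 0.1848)
τ = I·(Δω/dt) + ω₀×(Iω₀) = (0.1900, 0.1100, -0.1100)

τ = (0.1900, 0.1100, -0.1100)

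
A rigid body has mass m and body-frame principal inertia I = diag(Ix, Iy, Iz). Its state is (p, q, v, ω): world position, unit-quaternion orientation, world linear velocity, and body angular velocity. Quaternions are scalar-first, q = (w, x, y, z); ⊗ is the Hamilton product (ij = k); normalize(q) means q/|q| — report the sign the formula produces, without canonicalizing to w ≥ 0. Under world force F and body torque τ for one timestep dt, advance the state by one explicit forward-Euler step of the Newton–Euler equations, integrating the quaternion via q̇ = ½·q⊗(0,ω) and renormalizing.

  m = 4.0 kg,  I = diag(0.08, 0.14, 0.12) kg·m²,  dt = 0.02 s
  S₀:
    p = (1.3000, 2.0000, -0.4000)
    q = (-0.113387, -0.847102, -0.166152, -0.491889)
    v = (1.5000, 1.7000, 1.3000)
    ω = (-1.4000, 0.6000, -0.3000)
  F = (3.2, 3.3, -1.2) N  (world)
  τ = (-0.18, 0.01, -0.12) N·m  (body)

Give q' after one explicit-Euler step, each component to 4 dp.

2q̇ = q⊗(0,ω) = (-1.2338183, 0.5037208, 0.3664818, -0.7068579)
updated quaternion q' = (-0.1257, -0.8420, -0.1625, -0.4989)

q' = (-0.1257, -0.8420, -0.1625, -0.4989)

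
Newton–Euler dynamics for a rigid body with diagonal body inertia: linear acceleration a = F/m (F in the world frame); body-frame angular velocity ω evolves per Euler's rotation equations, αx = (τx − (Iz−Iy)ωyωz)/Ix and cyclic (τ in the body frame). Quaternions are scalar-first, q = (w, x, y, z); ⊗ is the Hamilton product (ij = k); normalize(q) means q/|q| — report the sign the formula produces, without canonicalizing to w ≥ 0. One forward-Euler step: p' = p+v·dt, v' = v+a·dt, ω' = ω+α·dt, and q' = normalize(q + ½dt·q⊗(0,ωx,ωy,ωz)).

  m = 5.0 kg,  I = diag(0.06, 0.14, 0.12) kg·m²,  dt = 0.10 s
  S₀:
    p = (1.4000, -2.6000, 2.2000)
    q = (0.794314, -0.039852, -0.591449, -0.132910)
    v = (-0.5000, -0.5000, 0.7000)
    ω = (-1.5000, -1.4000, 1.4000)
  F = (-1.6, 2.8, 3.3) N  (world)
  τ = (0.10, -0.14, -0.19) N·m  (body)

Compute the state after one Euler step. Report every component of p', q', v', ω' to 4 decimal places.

p' = (1.3500, -2.6500, 2.2700)
q' = (0.7534, -0.1490, -0.6295, -0.1180)
v' = (-0.5320, -0.4440, 0.7660)
ω' = (-1.3987, -1.5900, 1.1017)

(τ − ω×Iω)/I = (1.0133, -1.9000, -2.9833)
ω' = ω + α·dt = (-1.3987, -1.5900, 1.1017)
2q̇ = q⊗(0,ω) = (-0.7017326, -2.2055736, -0.8568818, 0.2806589)
q' = normalize(q + ½dt·q⊗(0,ω)) = (0.7534, -0.1490, -0.6295, -0.1180)
a = (-0.3200, 0.5600, 0.6600)
p' = p + v·dt = (1.3500, -2.6500, 2.2700)
new velocity v' = (-0.5320, -0.4440, 0.7660)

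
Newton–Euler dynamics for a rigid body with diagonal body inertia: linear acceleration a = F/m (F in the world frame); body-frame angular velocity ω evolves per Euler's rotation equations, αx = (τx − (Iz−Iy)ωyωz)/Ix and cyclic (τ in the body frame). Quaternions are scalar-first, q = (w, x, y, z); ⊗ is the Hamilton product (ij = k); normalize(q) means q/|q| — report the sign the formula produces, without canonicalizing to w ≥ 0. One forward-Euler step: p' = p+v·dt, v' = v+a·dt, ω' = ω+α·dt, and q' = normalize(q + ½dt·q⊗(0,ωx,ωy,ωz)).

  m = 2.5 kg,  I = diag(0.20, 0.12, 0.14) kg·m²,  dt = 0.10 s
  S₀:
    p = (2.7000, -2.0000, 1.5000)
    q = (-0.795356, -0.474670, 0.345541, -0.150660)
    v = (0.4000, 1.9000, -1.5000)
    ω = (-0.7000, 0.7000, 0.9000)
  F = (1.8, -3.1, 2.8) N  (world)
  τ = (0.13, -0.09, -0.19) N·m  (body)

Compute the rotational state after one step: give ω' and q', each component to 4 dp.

ω' = (-0.6413, 0.6565, 0.7363)
q' = (-0.8155, -0.4251, 0.3436, -0.1905)

precession coupling ω×(Iω) = (0.0126, -0.0378, 0.0392)
angular accel α = (0.5870, -0.4350, -1.6371)
new body rate ω' = (-0.6413, 0.6565, 0.7363)
q⊗(0,ω) = (-0.4385537, 0.9731981, -0.0240842, -0.8062107)
q + ½dt·q⊗(0,ω), renormalized = (-0.8155, -0.4251, 0.3436, -0.1905)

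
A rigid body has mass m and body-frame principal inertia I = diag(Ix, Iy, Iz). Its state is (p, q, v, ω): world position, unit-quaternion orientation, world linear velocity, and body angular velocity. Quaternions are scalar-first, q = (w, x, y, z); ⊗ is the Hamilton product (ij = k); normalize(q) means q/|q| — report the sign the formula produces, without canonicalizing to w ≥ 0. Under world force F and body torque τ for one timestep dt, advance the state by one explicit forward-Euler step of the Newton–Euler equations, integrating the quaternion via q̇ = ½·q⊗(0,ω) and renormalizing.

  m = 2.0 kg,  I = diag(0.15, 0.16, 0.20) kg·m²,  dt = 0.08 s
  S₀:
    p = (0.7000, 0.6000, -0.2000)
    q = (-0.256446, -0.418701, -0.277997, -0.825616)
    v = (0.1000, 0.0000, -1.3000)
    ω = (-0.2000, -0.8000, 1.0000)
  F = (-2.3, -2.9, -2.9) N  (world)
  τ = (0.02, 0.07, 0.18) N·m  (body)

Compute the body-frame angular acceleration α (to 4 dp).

precession coupling ω×(Iω) = (-0.0320, 0.0100, 0.0016)
angular accel α = (0.3467, 0.3750, 0.8920)

α = (0.3467, 0.3750, 0.8920)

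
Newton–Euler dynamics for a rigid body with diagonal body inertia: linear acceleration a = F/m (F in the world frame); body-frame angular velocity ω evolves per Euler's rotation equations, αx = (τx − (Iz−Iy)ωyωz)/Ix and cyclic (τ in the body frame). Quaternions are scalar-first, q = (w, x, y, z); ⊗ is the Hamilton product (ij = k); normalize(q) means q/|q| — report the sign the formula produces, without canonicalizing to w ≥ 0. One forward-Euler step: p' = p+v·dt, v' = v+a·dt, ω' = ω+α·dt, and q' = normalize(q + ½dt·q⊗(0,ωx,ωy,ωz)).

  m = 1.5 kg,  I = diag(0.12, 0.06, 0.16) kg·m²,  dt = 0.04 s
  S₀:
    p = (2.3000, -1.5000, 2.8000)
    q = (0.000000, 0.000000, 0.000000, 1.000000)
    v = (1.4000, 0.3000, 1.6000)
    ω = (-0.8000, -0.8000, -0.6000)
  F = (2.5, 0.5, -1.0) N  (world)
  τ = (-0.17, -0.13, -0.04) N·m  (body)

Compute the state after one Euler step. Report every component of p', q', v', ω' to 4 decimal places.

p' = (2.3560, -1.4880, 2.8640)
q' = (0.0120, 0.0160, -0.0160, 0.9997)
v' = (1.4667, 0.3133, 1.5733)
ω' = (-0.8727, -0.8739, -0.6004)

linear accel F/m = (1.6667, 0.3333, -0.6667)
p + v·dt = (2.3560, -1.4880, 2.8640)
new velocity v' = (1.4667, 0.3133, 1.5733)
precession coupling ω×(Iω) = (0.0480, -0.0192, -0.0384)
α = I⁻¹(τ − ω×Iω) = (-1.8167, -1.8467, -0.0100)
new body rate ω' = (-0.8727, -0.8739, -0.6004)
Hamilton product q⊗(0,ω) = (0.6000000, 0.8000000, -0.8000000, 0.0000000)
updated quaternion q' = (0.0120, 0.0160, -0.0160, 0.9997)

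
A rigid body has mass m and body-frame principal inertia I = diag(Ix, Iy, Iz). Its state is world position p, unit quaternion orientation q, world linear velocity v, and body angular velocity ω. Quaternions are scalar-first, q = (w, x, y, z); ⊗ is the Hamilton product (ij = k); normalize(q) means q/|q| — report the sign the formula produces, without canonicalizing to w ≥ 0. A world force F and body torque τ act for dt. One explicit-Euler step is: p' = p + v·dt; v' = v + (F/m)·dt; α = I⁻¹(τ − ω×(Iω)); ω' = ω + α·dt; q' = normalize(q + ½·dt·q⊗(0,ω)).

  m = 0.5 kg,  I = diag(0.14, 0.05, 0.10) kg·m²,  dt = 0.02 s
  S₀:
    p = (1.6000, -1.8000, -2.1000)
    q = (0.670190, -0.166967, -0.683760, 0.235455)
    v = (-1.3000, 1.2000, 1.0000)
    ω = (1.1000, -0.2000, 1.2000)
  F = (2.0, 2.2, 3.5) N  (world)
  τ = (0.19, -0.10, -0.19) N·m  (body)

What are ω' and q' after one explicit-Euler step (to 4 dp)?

precession coupling ω×(Iω) = (-0.0120, 0.0528, 0.0198)
α = I⁻¹(τ − ω×Iω) = (1.4429, -3.0560, -2.0980)
new body rate ω' = (1.1289, -0.2611, 1.1580)
Hamilton product q⊗(0,ω) = (-0.2356343, -0.0362120, 0.3253229, 1.5897574)
q' = normalize(q + ½dt·q⊗(0,ω)) = (0.6677, -0.1673, -0.6804, 0.2513)

ω' = (1.1289, -0.2611, 1.1580)
q' = (0.6677, -0.1673, -0.6804, 0.2513)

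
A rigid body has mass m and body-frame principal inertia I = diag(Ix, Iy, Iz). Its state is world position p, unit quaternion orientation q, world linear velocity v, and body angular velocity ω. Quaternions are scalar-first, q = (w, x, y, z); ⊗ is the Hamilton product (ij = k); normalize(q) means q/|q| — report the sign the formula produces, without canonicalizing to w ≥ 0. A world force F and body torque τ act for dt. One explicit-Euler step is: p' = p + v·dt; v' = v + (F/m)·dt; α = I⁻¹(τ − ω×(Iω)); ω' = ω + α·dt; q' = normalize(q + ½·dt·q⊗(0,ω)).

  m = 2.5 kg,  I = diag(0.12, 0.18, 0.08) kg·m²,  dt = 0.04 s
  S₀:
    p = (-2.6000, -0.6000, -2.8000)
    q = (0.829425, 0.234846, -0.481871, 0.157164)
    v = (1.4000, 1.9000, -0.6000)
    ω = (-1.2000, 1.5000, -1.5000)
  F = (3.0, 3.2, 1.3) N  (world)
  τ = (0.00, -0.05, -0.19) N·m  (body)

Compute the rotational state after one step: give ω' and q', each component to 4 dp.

gyro term ω×Iω = (0.2250, 0.0720, -0.1080)
α = I⁻¹(τ − ω×Iω) = (-1.8750, -0.6778, -1.0250)
new body rate ω' = (-1.2750, 1.4729, -1.5410)
2q̇ = q⊗(0,ω) = (1.2403677, -0.5082495, 1.4078097, -1.4701137)
q' = normalize(q + ½dt·q⊗(0,ω)) = (0.8532, 0.2244, -0.4532, 0.1276)

ω' = (-1.2750, 1.4729, -1.5410)
q' = (0.8532, 0.2244, -0.4532, 0.1276)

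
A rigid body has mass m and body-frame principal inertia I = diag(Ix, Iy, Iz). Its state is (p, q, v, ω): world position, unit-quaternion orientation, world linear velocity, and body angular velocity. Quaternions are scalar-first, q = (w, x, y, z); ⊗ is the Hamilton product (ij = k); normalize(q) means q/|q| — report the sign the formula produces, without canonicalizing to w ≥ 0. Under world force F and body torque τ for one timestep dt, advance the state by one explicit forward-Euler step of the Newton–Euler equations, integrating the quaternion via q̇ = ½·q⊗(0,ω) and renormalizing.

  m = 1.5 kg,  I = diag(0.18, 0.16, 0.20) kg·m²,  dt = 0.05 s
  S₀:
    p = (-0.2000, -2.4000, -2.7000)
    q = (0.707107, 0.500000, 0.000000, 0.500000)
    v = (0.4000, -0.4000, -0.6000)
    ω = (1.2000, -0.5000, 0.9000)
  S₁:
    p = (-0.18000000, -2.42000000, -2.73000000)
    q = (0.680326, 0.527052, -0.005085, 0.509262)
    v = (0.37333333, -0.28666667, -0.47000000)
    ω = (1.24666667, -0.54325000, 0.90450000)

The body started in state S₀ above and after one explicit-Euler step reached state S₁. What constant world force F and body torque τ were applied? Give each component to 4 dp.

rate change Δω = (0.04666667, -0.04325000, 0.00450000)
precession coupling = (-0.0180, -0.0216, 0.0120)
applied torque τ = (0.1500, -0.1600, 0.0300)
v₁ − v₀ = (-0.02666667, 0.11333333, 0.13000000)
applied force F = (-0.8000, 3.4000, 3.9000)

F = (-0.8000, 3.4000, 3.9000)
τ = (0.1500, -0.1600, 0.0300)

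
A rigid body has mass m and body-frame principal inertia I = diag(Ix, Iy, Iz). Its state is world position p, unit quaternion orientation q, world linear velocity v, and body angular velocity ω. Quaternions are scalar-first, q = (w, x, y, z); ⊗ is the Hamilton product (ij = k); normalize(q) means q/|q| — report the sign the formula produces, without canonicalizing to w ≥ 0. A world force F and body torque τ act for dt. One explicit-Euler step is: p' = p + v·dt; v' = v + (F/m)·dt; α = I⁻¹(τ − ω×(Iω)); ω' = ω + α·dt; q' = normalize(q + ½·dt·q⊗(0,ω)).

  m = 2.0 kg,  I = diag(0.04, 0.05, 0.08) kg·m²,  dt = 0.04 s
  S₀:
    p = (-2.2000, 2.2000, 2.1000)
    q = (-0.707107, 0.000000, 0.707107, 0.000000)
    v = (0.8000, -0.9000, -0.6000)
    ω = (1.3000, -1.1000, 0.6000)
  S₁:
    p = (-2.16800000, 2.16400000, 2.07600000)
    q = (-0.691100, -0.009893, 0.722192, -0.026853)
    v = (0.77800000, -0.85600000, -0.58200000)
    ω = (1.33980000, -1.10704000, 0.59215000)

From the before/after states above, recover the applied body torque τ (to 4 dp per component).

ω₁ − ω₀ = (0.03980000, -0.00704000, -0.00785000)
τ = I·(Δω/dt) + ω₀×(Iω₀) = (0.0200, -0.0400, -0.0300)

τ = (0.0200, -0.0400, -0.0300)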